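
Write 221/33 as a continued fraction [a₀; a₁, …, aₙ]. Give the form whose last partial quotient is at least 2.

221 = 6·33 + 23
33 = 1·23 + 10
23 = 2·10 + 3
10 = 3·3 + 1
3 = 3·1 + 0  (stop)
So 221/33 = [6; 1, 2, 3, 3].

[6; 1, 2, 3, 3]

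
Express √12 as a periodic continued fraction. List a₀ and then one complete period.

[3; 2, 6]

a₀ = ⌊√12⌋ = 3.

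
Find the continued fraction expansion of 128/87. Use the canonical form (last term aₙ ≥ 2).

[1; 2, 8, 5]

128 = 1*87 + 41
87 = 2*41 + 5
41 = 8*5 + 1
5 = 5*1 + 0  (stop)
So 128/87 = [1; 2, 8, 5].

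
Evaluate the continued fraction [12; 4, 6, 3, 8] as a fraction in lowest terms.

Fold from the inside: start with 8/1.
  3 + 1/8 = 25/8
  6 + 8/25 = 158/25
  4 + 25/158 = 657/158
  12 + 158/657 = 8042/657

8042/657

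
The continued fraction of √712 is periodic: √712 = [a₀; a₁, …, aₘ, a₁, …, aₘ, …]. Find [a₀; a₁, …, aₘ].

[26; 1, 2, 6, 2, 1, 52]

a₀ = ⌊√712⌋ = 26.
With m₀=0, d₀=1 and mₖ₊₁ = dₖaₖ − mₖ, dₖ₊₁ = (n − mₖ₊₁²)/dₖ, aₖ₊₁ = ⌊(a₀+mₖ₊₁)/dₖ₊₁⌋:
  k=1: m=26, d=36, a=1
  k=2: m=10, d=17, a=2
  k=3: m=24, d=8, a=6
  k=4: m=24, d=17, a=2
  k=5: m=10, d=36, a=1
  k=6: m=26, d=1, a=52
d=1 and a=2a₀=52 at k=6, so the next step gives (m, d) = (26, 36) again — its k=1 value — and the period has length 6.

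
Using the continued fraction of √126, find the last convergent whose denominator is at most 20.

101/9

√126 = [11; 4, 2, 4, 22, …] (period length 4).
Convergents:
  p_0/q_0 = 11/1
  p_1/q_1 = 45/4
  p_2/q_2 = 101/9
  p_3/q_3 = 449/40
q_2 = 9 ≤ 20 < 40 = q_3, so the answer is 101/9.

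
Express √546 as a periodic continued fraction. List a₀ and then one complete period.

a₀ = ⌊√546⌋ = 23.
With m₀=0, d₀=1 and mₖ₊₁ = dₖaₖ − mₖ, dₖ₊₁ = (n − mₖ₊₁²)/dₖ, aₖ₊₁ = ⌊(a₀+mₖ₊₁)/dₖ₊₁⌋:
  k=1: m=23, d=17, a=2
  k=2: m=11, d=25, a=1
  k=3: m=14, d=14, a=2
  k=4: m=14, d=25, a=1
  k=5: m=11, d=17, a=2
  k=6: m=23, d=1, a=46
d=1 and a=2a₀=46 at k=6, so the next step gives (m, d) = (23, 17) again — its k=1 value — and the period has length 6.

[23; 2, 1, 2, 1, 2, 46]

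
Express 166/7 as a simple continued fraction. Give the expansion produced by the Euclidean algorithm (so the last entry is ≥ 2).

[23; 1, 2, 2]

166 = 23·7 + 5
7 = 1·5 + 2
5 = 2·2 + 1
2 = 2·1 + 0  (stop)
So 166/7 = [23; 1, 2, 2].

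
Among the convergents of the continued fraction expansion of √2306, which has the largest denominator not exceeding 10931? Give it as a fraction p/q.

√2306 = [48; 48, 96, …] (period length 2).
Convergents:
  p_0/q_0 = 48/1
  p_1/q_1 = 2305/48
  p_2/q_2 = 221328/4609
  p_3/q_3 = 10626049/221280
q_2 = 4609 ≤ 10931 < 221280 = q_3, so the answer is 221328/4609.

221328/4609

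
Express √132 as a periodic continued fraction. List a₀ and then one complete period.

a₀ = ⌊√132⌋ = 11.
With m₀=0, d₀=1 and mₖ₊₁ = dₖaₖ − mₖ, dₖ₊₁ = (n − mₖ₊₁²)/dₖ, aₖ₊₁ = ⌊(a₀+mₖ₊₁)/dₖ₊₁⌋:
  k=1: m=11, d=11, a=2
  k=2: m=11, d=1, a=22
d=1 and a=2a₀=22 at k=2, so the next step gives (m, d) = (11, 11) again — its k=1 value — and the period has length 2.

[11; 2, 22]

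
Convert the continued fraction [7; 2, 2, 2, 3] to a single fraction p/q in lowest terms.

Fold from the inside: start with 3/1.
  2 + 1/3 = 7/3
  2 + 3/7 = 17/7
  2 + 7/17 = 41/17
  7 + 17/41 = 304/41

304/41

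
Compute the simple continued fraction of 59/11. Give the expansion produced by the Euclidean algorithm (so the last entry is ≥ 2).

59 = 5×11 + 4
11 = 2×4 + 3
4 = 1×3 + 1
3 = 3×1 + 0  (stop)
So 59/11 = [5; 2, 1, 3].

[5; 2, 1, 3]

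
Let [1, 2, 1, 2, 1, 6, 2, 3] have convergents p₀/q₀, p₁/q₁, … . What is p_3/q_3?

Using pₖ = aₖpₖ₋₁ + pₖ₋₂, qₖ = aₖqₖ₋₁ + qₖ₋₂ (with p₋₁=1, p₋₂=0, q₋₁=0, q₋₂=1):
  k=0: a=1, p=1, q=1
  k=1: a=2, p=3, q=2
  k=2: a=1, p=4, q=3
  k=3: a=2, p=11, q=8

11/8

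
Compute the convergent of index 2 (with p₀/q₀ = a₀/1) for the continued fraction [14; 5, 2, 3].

Using pₖ = aₖpₖ₋₁ + pₖ₋₂, qₖ = aₖqₖ₋₁ + qₖ₋₂ (with p₋₁=1, p₋₂=0, q₋₁=0, q₋₂=1):
  k=0: a=14, p=14, q=1
  k=1: a=5, p=71, q=5
  k=2: a=2, p=156, q=11

156/11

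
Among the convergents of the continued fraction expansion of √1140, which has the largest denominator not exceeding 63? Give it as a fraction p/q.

√1140 = [33; 1, 3, 4, 3, 1, 66, …] (period length 6).
Convergents:
  p_0/q_0 = 33/1
  p_1/q_1 = 34/1
  p_2/q_2 = 135/4
  p_3/q_3 = 574/17
  p_4/q_4 = 1857/55
  p_5/q_5 = 2431/72
q_4 = 55 ≤ 63 < 72 = q_5, so the answer is 1857/55.

1857/55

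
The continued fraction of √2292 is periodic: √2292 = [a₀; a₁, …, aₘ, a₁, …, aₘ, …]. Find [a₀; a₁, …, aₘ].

[47; 1, 6, 1, 94]

a₀ = ⌊√2292⌋ = 47.
With m₀=0, d₀=1 and mₖ₊₁ = dₖaₖ − mₖ, dₖ₊₁ = (n − mₖ₊₁²)/dₖ, aₖ₊₁ = ⌊(a₀+mₖ₊₁)/dₖ₊₁⌋:
  k=1: m=47, d=83, a=1
  k=2: m=36, d=12, a=6
  k=3: m=36, d=83, a=1
  k=4: m=47, d=1, a=94
d=1 and a=2a₀=94 at k=4, so the next step gives (m, d) = (47, 83) again — its k=1 value — and the period has length 4.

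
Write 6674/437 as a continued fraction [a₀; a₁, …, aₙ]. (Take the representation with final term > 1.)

[15; 3, 1, 2, 19, 2]

6674 = 15·437 + 119
437 = 3·119 + 80
119 = 1·80 + 39
80 = 2·39 + 2
39 = 19·2 + 1
2 = 2·1 + 0  (stop)
So 6674/437 = [15; 3, 1, 2, 19, 2].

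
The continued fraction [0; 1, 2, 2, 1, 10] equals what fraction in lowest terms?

Fold from the inside: start with 10/1.
  1 + 1/10 = 11/10
  2 + 10/11 = 32/11
  2 + 11/32 = 75/32
  1 + 32/75 = 107/75
  0 + 75/107 = 75/107

75/107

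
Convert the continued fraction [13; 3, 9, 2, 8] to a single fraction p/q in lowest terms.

6661/500

Fold from the inside: start with 8/1.
  2 + 1/8 = 17/8
  9 + 8/17 = 161/17
  3 + 17/161 = 500/161
  13 + 161/500 = 6661/500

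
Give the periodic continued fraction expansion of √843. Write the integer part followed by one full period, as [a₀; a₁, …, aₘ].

[29; 29, 58]

a₀ = ⌊√843⌋ = 29.
With m₀=0, d₀=1 and mₖ₊₁ = dₖaₖ − mₖ, dₖ₊₁ = (n − mₖ₊₁²)/dₖ, aₖ₊₁ = ⌊(a₀+mₖ₊₁)/dₖ₊₁⌋:
  k=1: m=29, d=2, a=29
  k=2: m=29, d=1, a=58
d=1 and a=2a₀=58 at k=2, so the next step gives (m, d) = (29, 2) again — its k=1 value — and the period has length 2.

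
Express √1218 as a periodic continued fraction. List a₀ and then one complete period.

[34; 1, 8, 1, 68]

a₀ = ⌊√1218⌋ = 34.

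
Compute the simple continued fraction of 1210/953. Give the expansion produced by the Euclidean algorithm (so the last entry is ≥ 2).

1210 = 1*953 + 257
953 = 3*257 + 182
257 = 1*182 + 75
182 = 2*75 + 32
75 = 2*32 + 11
32 = 2*11 + 10
11 = 1*10 + 1
10 = 10*1 + 0  (stop)
So 1210/953 = [1; 3, 1, 2, 2, 2, 1, 10].

[1; 3, 1, 2, 2, 2, 1, 10]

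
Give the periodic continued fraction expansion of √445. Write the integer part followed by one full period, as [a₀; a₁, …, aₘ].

[21; 10, 1, 1, 10, 42]

a₀ = ⌊√445⌋ = 21.
With m₀=0, d₀=1 and mₖ₊₁ = dₖaₖ − mₖ, dₖ₊₁ = (n − mₖ₊₁²)/dₖ, aₖ₊₁ = ⌊(a₀+mₖ₊₁)/dₖ₊₁⌋:
  k=1: m=21, d=4, a=10
  k=2: m=19, d=21, a=1
  k=3: m=2, d=21, a=1
  k=4: m=19, d=4, a=10
  k=5: m=21, d=1, a=42
d=1 and a=2a₀=42 at k=5, so the next step gives (m, d) = (21, 4) again — its k=1 value — and the period has length 5.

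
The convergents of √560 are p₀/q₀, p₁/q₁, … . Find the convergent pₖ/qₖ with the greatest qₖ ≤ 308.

6697/283

√560 = [23; 1, 1, 1, 46, …] (period length 4).
Convergents:
  p_0/q_0 = 23/1
  p_1/q_1 = 24/1
  p_2/q_2 = 47/2
  p_3/q_3 = 71/3
  p_4/q_4 = 3313/140
  p_5/q_5 = 3384/143
  p_6/q_6 = 6697/283
  p_7/q_7 = 10081/426
q_6 = 283 ≤ 308 < 426 = q_7, so the answer is 6697/283.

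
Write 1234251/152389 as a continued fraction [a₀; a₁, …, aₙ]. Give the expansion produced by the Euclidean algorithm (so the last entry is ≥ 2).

[8; 10, 15, 6, 2, 18, 1, 3]

1234251 = 8×152389 + 15139
152389 = 10×15139 + 999
15139 = 15×999 + 154
999 = 6×154 + 75
154 = 2×75 + 4
75 = 18×4 + 3
4 = 1×3 + 1
3 = 3×1 + 0  (stop)
So 1234251/152389 = [8; 10, 15, 6, 2, 18, 1, 3].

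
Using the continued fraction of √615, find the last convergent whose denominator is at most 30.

124/5

√615 = [24; 1, 3, 1, 48, …] (period length 4).
Convergents:
  p_0/q_0 = 24/1
  p_1/q_1 = 25/1
  p_2/q_2 = 99/4
  p_3/q_3 = 124/5
  p_4/q_4 = 6051/244
q_3 = 5 ≤ 30 < 244 = q_4, so the answer is 124/5.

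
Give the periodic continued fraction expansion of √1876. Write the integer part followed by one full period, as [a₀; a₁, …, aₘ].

[43; 3, 5, 12, 5, 3, 86]

a₀ = ⌊√1876⌋ = 43.
With m₀=0, d₀=1 and mₖ₊₁ = dₖaₖ − mₖ, dₖ₊₁ = (n − mₖ₊₁²)/dₖ, aₖ₊₁ = ⌊(a₀+mₖ₊₁)/dₖ₊₁⌋:
  k=1: m=43, d=27, a=3
  k=2: m=38, d=16, a=5
  k=3: m=42, d=7, a=12
  k=4: m=42, d=16, a=5
  k=5: m=38, d=27, a=3
  k=6: m=43, d=1, a=86
d=1 and a=2a₀=86 at k=6, so the next step gives (m, d) = (43, 27) again — its k=1 value — and the period has length 6.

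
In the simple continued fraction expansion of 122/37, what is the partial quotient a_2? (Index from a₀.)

122 = 3·37 + 11   →  a_0 = 3
37 = 3·11 + 4   →  a_1 = 3
11 = 2·4 + 3   →  a_2 = 2

2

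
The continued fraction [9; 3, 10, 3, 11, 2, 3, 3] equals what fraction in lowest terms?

Using pₖ = aₖpₖ₋₁ + pₖ₋₂ and qₖ = aₖqₖ₋₁ + qₖ₋₂:
  k=0: a=9, p=9, q=1
  k=1: a=3, p=28, q=3
  k=2: a=10, p=289, q=31
  k=3: a=3, p=895, q=96
  k=4: a=11, p=10134, q=1087
  k=5: a=2, p=21163, q=2270
  k=6: a=3, p=73623, q=7897
  k=7: a=3, p=242032, q=25961

242032/25961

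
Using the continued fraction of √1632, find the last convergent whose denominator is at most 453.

8120/201

√1632 = [40; 2, 1, 1, 19, 1, 1, 2, 80, …] (period length 8).
Convergents:
  p_0/q_0 = 40/1
  p_1/q_1 = 81/2
  p_2/q_2 = 121/3
  p_3/q_3 = 202/5
  p_4/q_4 = 3959/98
  p_5/q_5 = 4161/103
  p_6/q_6 = 8120/201
  p_7/q_7 = 20401/505
q_6 = 201 ≤ 453 < 505 = q_7, so the answer is 8120/201.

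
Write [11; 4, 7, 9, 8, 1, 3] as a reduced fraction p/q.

105569/9391

Using pₖ = aₖpₖ₋₁ + pₖ₋₂ and qₖ = aₖqₖ₋₁ + qₖ₋₂:
  k=0: a=11, p=11, q=1
  k=1: a=4, p=45, q=4
  k=2: a=7, p=326, q=29
  k=3: a=9, p=2979, q=265
  k=4: a=8, p=24158, q=2149
  k=5: a=1, p=27137, q=2414
  k=6: a=3, p=105569, q=9391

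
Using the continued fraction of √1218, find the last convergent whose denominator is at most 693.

√1218 = [34; 1, 8, 1, 68, …] (period length 4).
Convergents:
  p_0/q_0 = 34/1
  p_1/q_1 = 35/1
  p_2/q_2 = 314/9
  p_3/q_3 = 349/10
  p_4/q_4 = 24046/689
  p_5/q_5 = 24395/699
q_4 = 689 ≤ 693 < 699 = q_5, so the answer is 24046/689.

24046/689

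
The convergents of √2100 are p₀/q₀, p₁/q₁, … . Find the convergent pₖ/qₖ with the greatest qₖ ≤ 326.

6049/132

√2100 = [45; 1, 4, 1, 2, 1, 4, 1, 90, …] (period length 8).
Convergents:
  p_0/q_0 = 45/1
  p_1/q_1 = 46/1
  p_2/q_2 = 229/5
  p_3/q_3 = 275/6
  p_4/q_4 = 779/17
  p_5/q_5 = 1054/23
  p_6/q_6 = 4995/109
  p_7/q_7 = 6049/132
  p_8/q_8 = 549405/11989
q_7 = 132 ≤ 326 < 11989 = q_8, so the answer is 6049/132.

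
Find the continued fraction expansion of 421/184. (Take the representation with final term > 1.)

421 = 2·184 + 53
184 = 3·53 + 25
53 = 2·25 + 3
25 = 8·3 + 1
3 = 3·1 + 0  (stop)
So 421/184 = [2; 3, 2, 8, 3].

[2; 3, 2, 8, 3]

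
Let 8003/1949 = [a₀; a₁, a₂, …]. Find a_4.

2

8003 = 4·1949 + 207   →  a_0 = 4
1949 = 9·207 + 86   →  a_1 = 9
207 = 2·86 + 35   →  a_2 = 2
86 = 2·35 + 16   →  a_3 = 2
35 = 2·16 + 3   →  a_4 = 2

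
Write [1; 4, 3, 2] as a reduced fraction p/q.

37/30

Fold from the inside: start with 2/1.
  3 + 1/2 = 7/2
  4 + 2/7 = 30/7
  1 + 7/30 = 37/30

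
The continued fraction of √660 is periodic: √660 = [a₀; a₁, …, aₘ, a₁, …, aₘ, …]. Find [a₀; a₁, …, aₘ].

a₀ = ⌊√660⌋ = 25.
With m₀=0, d₀=1 and mₖ₊₁ = dₖaₖ − mₖ, dₖ₊₁ = (n − mₖ₊₁²)/dₖ, aₖ₊₁ = ⌊(a₀+mₖ₊₁)/dₖ₊₁⌋:
  k=1: m=25, d=35, a=1
  k=2: m=10, d=16, a=2
  k=3: m=22, d=11, a=4
  k=4: m=22, d=16, a=2
  k=5: m=10, d=35, a=1
  k=6: m=25, d=1, a=50
d=1 and a=2a₀=50 at k=6, so the next step gives (m, d) = (25, 35) again — its k=1 value — and the period has length 6.

[25; 1, 2, 4, 2, 1, 50]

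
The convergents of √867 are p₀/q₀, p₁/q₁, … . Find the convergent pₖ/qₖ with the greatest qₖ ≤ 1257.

√867 = [29; 2, 4, 29, 4, 2, 58, …] (period length 6).
Convergents:
  p_0/q_0 = 29/1
  p_1/q_1 = 59/2
  p_2/q_2 = 265/9
  p_3/q_3 = 7744/263
  p_4/q_4 = 31241/1061
  p_5/q_5 = 70226/2385
q_4 = 1061 ≤ 1257 < 2385 = q_5, so the answer is 31241/1061.

31241/1061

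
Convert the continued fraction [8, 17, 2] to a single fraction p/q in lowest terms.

Fold from the inside: start with 2/1.
  17 + 1/2 = 35/2
  8 + 2/35 = 282/35

282/35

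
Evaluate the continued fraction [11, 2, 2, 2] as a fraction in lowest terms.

137/12

Fold from the inside: start with 2/1.
  2 + 1/2 = 5/2
  2 + 2/5 = 12/5
  11 + 5/12 = 137/12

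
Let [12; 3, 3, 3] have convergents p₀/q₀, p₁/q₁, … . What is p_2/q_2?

123/10

Using pₖ = aₖpₖ₋₁ + pₖ₋₂, qₖ = aₖqₖ₋₁ + qₖ₋₂ (with p₋₁=1, p₋₂=0, q₋₁=0, q₋₂=1):
  k=0: a=12, p=12, q=1
  k=1: a=3, p=37, q=3
  k=2: a=3, p=123, q=10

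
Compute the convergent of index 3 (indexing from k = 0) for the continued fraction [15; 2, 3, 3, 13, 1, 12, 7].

355/23

Using pₖ = aₖpₖ₋₁ + pₖ₋₂, qₖ = aₖqₖ₋₁ + qₖ₋₂ (with p₋₁=1, p₋₂=0, q₋₁=0, q₋₂=1):
  k=0: a=15, p=15, q=1
  k=1: a=2, p=31, q=2
  k=2: a=3, p=108, q=7
  k=3: a=3, p=355, q=23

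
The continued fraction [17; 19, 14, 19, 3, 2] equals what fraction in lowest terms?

616923/36178

Using pₖ = aₖpₖ₋₁ + pₖ₋₂ and qₖ = aₖqₖ₋₁ + qₖ₋₂:
  k=0: a=17, p=17, q=1
  k=1: a=19, p=324, q=19
  k=2: a=14, p=4553, q=267
  k=3: a=19, p=86831, q=5092
  k=4: a=3, p=265046, q=15543
  k=5: a=2, p=616923, q=36178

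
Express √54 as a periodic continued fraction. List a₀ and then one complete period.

a₀ = ⌊√54⌋ = 7.
With m₀=0, d₀=1 and mₖ₊₁ = dₖaₖ − mₖ, dₖ₊₁ = (n − mₖ₊₁²)/dₖ, aₖ₊₁ = ⌊(a₀+mₖ₊₁)/dₖ₊₁⌋:
  k=1: m=7, d=5, a=2
  k=2: m=3, d=9, a=1
  k=3: m=6, d=2, a=6
  k=4: m=6, d=9, a=1
  k=5: m=3, d=5, a=2
  k=6: m=7, d=1, a=14
d=1 and a=2a₀=14 at k=6, so the next step gives (m, d) = (7, 5) again — its k=1 value — and the period has length 6.

[7; 2, 1, 6, 1, 2, 14]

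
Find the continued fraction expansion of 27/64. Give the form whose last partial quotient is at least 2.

27 = 0*64 + 27
64 = 2*27 + 10
27 = 2*10 + 7
10 = 1*7 + 3
7 = 2*3 + 1
3 = 3*1 + 0  (stop)
So 27/64 = [0; 2, 2, 1, 2, 3].

[0; 2, 2, 1, 2, 3]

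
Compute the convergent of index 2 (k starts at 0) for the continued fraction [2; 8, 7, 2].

121/57

Using pₖ = aₖpₖ₋₁ + pₖ₋₂, qₖ = aₖqₖ₋₁ + qₖ₋₂ (with p₋₁=1, p₋₂=0, q₋₁=0, q₋₂=1):
  k=0: a=2, p=2, q=1
  k=1: a=8, p=17, q=8
  k=2: a=7, p=121, q=57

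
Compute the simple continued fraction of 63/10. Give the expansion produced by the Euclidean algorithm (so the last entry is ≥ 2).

[6; 3, 3]

63 = 6*10 + 3
10 = 3*3 + 1
3 = 3*1 + 0  (stop)
So 63/10 = [6; 3, 3].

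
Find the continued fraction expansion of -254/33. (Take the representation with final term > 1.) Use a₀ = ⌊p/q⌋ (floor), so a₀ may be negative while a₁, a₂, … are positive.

[-8; 3, 3, 3]

-254 = -8·33 + 10
33 = 3·10 + 3
10 = 3·3 + 1
3 = 3·1 + 0  (stop)
So -254/33 = [-8; 3, 3, 3].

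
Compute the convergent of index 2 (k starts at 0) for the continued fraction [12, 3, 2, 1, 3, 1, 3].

86/7

Using pₖ = aₖpₖ₋₁ + pₖ₋₂, qₖ = aₖqₖ₋₁ + qₖ₋₂ (with p₋₁=1, p₋₂=0, q₋₁=0, q₋₂=1):
  k=0: a=12, p=12, q=1
  k=1: a=3, p=37, q=3
  k=2: a=2, p=86, q=7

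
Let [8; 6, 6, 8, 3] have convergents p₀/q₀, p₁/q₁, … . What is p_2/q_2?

302/37

Using pₖ = aₖpₖ₋₁ + pₖ₋₂, qₖ = aₖqₖ₋₁ + qₖ₋₂ (with p₋₁=1, p₋₂=0, q₋₁=0, q₋₂=1):
  k=0: a=8, p=8, q=1
  k=1: a=6, p=49, q=6
  k=2: a=6, p=302, q=37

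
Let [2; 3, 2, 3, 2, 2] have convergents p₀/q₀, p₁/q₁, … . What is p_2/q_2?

Using pₖ = aₖpₖ₋₁ + pₖ₋₂, qₖ = aₖqₖ₋₁ + qₖ₋₂ (with p₋₁=1, p₋₂=0, q₋₁=0, q₋₂=1):
  k=0: a=2, p=2, q=1
  k=1: a=3, p=7, q=3
  k=2: a=2, p=16, q=7

16/7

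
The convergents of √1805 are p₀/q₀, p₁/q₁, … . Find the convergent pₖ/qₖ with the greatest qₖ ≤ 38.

1402/33

√1805 = [42; 2, 16, 2, 84, …] (period length 4).
Convergents:
  p_0/q_0 = 42/1
  p_1/q_1 = 85/2
  p_2/q_2 = 1402/33
  p_3/q_3 = 2889/68
q_2 = 33 ≤ 38 < 68 = q_3, so the answer is 1402/33.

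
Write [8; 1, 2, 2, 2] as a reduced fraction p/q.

Fold from the inside: start with 2/1.
  2 + 1/2 = 5/2
  2 + 2/5 = 12/5
  1 + 5/12 = 17/12
  8 + 12/17 = 148/17

148/17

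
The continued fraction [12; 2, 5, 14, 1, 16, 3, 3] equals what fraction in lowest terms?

358470/28781

Using pₖ = aₖpₖ₋₁ + pₖ₋₂ and qₖ = aₖqₖ₋₁ + qₖ₋₂:
  k=0: a=12, p=12, q=1
  k=1: a=2, p=25, q=2
  k=2: a=5, p=137, q=11
  k=3: a=14, p=1943, q=156
  k=4: a=1, p=2080, q=167
  k=5: a=16, p=35223, q=2828
  k=6: a=3, p=107749, q=8651
  k=7: a=3, p=358470, q=28781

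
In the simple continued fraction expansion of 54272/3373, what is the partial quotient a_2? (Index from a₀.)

54272 = 16·3373 + 304   →  a_0 = 16
3373 = 11·304 + 29   →  a_1 = 11
304 = 10·29 + 14   →  a_2 = 10

10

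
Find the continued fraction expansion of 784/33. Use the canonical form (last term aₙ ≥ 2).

[23; 1, 3, 8]

784 = 23*33 + 25
33 = 1*25 + 8
25 = 3*8 + 1
8 = 8*1 + 0  (stop)
So 784/33 = [23; 1, 3, 8].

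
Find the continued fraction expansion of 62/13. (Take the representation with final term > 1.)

62 = 4×13 + 10
13 = 1×10 + 3
10 = 3×3 + 1
3 = 3×1 + 0  (stop)
So 62/13 = [4; 1, 3, 3].

[4; 1, 3, 3]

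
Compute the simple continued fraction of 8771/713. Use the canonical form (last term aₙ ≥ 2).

8771 = 12*713 + 215
713 = 3*215 + 68
215 = 3*68 + 11
68 = 6*11 + 2
11 = 5*2 + 1
2 = 2*1 + 0  (stop)
So 8771/713 = [12; 3, 3, 6, 5, 2].

[12; 3, 3, 6, 5, 2]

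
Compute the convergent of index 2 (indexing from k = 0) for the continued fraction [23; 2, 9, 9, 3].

Using pₖ = aₖpₖ₋₁ + pₖ₋₂, qₖ = aₖqₖ₋₁ + qₖ₋₂ (with p₋₁=1, p₋₂=0, q₋₁=0, q₋₂=1):
  k=0: a=23, p=23, q=1
  k=1: a=2, p=47, q=2
  k=2: a=9, p=446, q=19

446/19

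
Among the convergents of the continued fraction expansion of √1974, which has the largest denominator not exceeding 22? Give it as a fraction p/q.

311/7

√1974 = [44; 2, 3, 17, 2, 17, 3, 2, 88, …] (period length 8).
Convergents:
  p_0/q_0 = 44/1
  p_1/q_1 = 89/2
  p_2/q_2 = 311/7
  p_3/q_3 = 5376/121
q_2 = 7 ≤ 22 < 121 = q_3, so the answer is 311/7.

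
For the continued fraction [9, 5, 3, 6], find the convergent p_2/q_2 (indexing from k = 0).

147/16

Using pₖ = aₖpₖ₋₁ + pₖ₋₂, qₖ = aₖqₖ₋₁ + qₖ₋₂ (with p₋₁=1, p₋₂=0, q₋₁=0, q₋₂=1):
  k=0: a=9, p=9, q=1
  k=1: a=5, p=46, q=5
  k=2: a=3, p=147, q=16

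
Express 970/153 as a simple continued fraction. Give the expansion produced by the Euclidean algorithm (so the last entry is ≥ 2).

[6; 2, 1, 16, 3]

970 = 6*153 + 52
153 = 2*52 + 49
52 = 1*49 + 3
49 = 16*3 + 1
3 = 3*1 + 0  (stop)
So 970/153 = [6; 2, 1, 16, 3].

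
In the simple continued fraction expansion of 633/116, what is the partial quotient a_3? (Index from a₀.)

633 = 5·116 + 53   →  a_0 = 5
116 = 2·53 + 10   →  a_1 = 2
53 = 5·10 + 3   →  a_2 = 5
10 = 3·3 + 1   →  a_3 = 3

3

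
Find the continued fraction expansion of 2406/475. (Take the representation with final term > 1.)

2406 = 5×475 + 31
475 = 15×31 + 10
31 = 3×10 + 1
10 = 10×1 + 0  (stop)
So 2406/475 = [5; 15, 3, 10].

[5; 15, 3, 10]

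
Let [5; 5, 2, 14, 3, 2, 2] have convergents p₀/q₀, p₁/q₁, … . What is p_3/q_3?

824/159

Using pₖ = aₖpₖ₋₁ + pₖ₋₂, qₖ = aₖqₖ₋₁ + qₖ₋₂ (with p₋₁=1, p₋₂=0, q₋₁=0, q₋₂=1):
  k=0: a=5, p=5, q=1
  k=1: a=5, p=26, q=5
  k=2: a=2, p=57, q=11
  k=3: a=14, p=824, q=159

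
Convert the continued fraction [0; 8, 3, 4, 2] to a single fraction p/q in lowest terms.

29/241

Using pₖ = aₖpₖ₋₁ + pₖ₋₂ and qₖ = aₖqₖ₋₁ + qₖ₋₂:
  k=0: a=0, p=0, q=1
  k=1: a=8, p=1, q=8
  k=2: a=3, p=3, q=25
  k=3: a=4, p=13, q=108
  k=4: a=2, p=29, q=241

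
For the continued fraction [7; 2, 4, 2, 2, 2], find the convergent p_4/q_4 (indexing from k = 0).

Using pₖ = aₖpₖ₋₁ + pₖ₋₂, qₖ = aₖqₖ₋₁ + qₖ₋₂ (with p₋₁=1, p₋₂=0, q₋₁=0, q₋₂=1):
  k=0: a=7, p=7, q=1
  k=1: a=2, p=15, q=2
  k=2: a=4, p=67, q=9
  k=3: a=2, p=149, q=20
  k=4: a=2, p=365, q=49

365/49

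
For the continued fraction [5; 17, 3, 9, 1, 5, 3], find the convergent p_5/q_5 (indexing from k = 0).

16033/3170

Using pₖ = aₖpₖ₋₁ + pₖ₋₂, qₖ = aₖqₖ₋₁ + qₖ₋₂ (with p₋₁=1, p₋₂=0, q₋₁=0, q₋₂=1):
  k=0: a=5, p=5, q=1
  k=1: a=17, p=86, q=17
  k=2: a=3, p=263, q=52
  k=3: a=9, p=2453, q=485
  k=4: a=1, p=2716, q=537
  k=5: a=5, p=16033, q=3170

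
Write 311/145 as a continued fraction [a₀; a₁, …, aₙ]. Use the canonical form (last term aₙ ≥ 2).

311 = 2·145 + 21
145 = 6·21 + 19
21 = 1·19 + 2
19 = 9·2 + 1
2 = 2·1 + 0  (stop)
So 311/145 = [2; 6, 1, 9, 2].

[2; 6, 1, 9, 2]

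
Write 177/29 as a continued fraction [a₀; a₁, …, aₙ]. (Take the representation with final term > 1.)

177 = 6*29 + 3
29 = 9*3 + 2
3 = 1*2 + 1
2 = 2*1 + 0  (stop)
So 177/29 = [6; 9, 1, 2].

[6; 9, 1, 2]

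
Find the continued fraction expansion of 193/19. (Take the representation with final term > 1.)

[10; 6, 3]

193 = 10·19 + 3
19 = 6·3 + 1
3 = 3·1 + 0  (stop)
So 193/19 = [10; 6, 3].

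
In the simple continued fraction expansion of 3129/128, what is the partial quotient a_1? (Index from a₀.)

3129 = 24·128 + 57   →  a_0 = 24
128 = 2·57 + 14   →  a_1 = 2

2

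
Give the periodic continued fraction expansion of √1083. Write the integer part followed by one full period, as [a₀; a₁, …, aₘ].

[32; 1, 9, 1, 64]

a₀ = ⌊√1083⌋ = 32.
With m₀=0, d₀=1 and mₖ₊₁ = dₖaₖ − mₖ, dₖ₊₁ = (n − mₖ₊₁²)/dₖ, aₖ₊₁ = ⌊(a₀+mₖ₊₁)/dₖ₊₁⌋:
  k=1: m=32, d=59, a=1
  k=2: m=27, d=6, a=9
  k=3: m=27, d=59, a=1
  k=4: m=32, d=1, a=64
d=1 and a=2a₀=64 at k=4, so the next step gives (m, d) = (32, 59) again — its k=1 value — and the period has length 4.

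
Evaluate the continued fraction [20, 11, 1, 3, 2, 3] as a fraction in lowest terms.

7331/365

Using pₖ = aₖpₖ₋₁ + pₖ₋₂ and qₖ = aₖqₖ₋₁ + qₖ₋₂:
  k=0: a=20, p=20, q=1
  k=1: a=11, p=221, q=11
  k=2: a=1, p=241, q=12
  k=3: a=3, p=944, q=47
  k=4: a=2, p=2129, q=106
  k=5: a=3, p=7331, q=365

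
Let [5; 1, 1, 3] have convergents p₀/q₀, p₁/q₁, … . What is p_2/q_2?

11/2

Using pₖ = aₖpₖ₋₁ + pₖ₋₂, qₖ = aₖqₖ₋₁ + qₖ₋₂ (with p₋₁=1, p₋₂=0, q₋₁=0, q₋₂=1):
  k=0: a=5, p=5, q=1
  k=1: a=1, p=6, q=1
  k=2: a=1, p=11, q=2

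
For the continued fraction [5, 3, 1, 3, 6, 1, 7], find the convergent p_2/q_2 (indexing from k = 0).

Using pₖ = aₖpₖ₋₁ + pₖ₋₂, qₖ = aₖqₖ₋₁ + qₖ₋₂ (with p₋₁=1, p₋₂=0, q₋₁=0, q₋₂=1):
  k=0: a=5, p=5, q=1
  k=1: a=3, p=16, q=3
  k=2: a=1, p=21, q=4

21/4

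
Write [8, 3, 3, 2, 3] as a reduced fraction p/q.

Using pₖ = aₖpₖ₋₁ + pₖ₋₂ and qₖ = aₖqₖ₋₁ + qₖ₋₂:
  k=0: a=8, p=8, q=1
  k=1: a=3, p=25, q=3
  k=2: a=3, p=83, q=10
  k=3: a=2, p=191, q=23
  k=4: a=3, p=656, q=79

656/79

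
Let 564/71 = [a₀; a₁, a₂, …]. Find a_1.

564 = 7·71 + 67   →  a_0 = 7
71 = 1·67 + 4   →  a_1 = 1

1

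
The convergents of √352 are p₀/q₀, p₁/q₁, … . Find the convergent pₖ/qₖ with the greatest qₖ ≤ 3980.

59118/3151

√352 = [18; 1, 3, 5, 9, 5, 3, 1, 36, …] (period length 8).
Convergents:
  p_0/q_0 = 18/1
  p_1/q_1 = 19/1
  p_2/q_2 = 75/4
  p_3/q_3 = 394/21
  p_4/q_4 = 3621/193
  p_5/q_5 = 18499/986
  p_6/q_6 = 59118/3151
  p_7/q_7 = 77617/4137
q_6 = 3151 ≤ 3980 < 4137 = q_7, so the answer is 59118/3151.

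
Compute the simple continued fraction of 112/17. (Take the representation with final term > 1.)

112 = 6*17 + 10
17 = 1*10 + 7
10 = 1*7 + 3
7 = 2*3 + 1
3 = 3*1 + 0  (stop)
So 112/17 = [6; 1, 1, 2, 3].

[6; 1, 1, 2, 3]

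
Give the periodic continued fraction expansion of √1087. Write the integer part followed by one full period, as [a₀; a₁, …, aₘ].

[32; 1, 31, 1, 64]

a₀ = ⌊√1087⌋ = 32.
With m₀=0, d₀=1 and mₖ₊₁ = dₖaₖ − mₖ, dₖ₊₁ = (n − mₖ₊₁²)/dₖ, aₖ₊₁ = ⌊(a₀+mₖ₊₁)/dₖ₊₁⌋:
  k=1: m=32, d=63, a=1
  k=2: m=31, d=2, a=31
  k=3: m=31, d=63, a=1
  k=4: m=32, d=1, a=64
d=1 and a=2a₀=64 at k=4, so the next step gives (m, d) = (32, 63) again — its k=1 value — and the period has length 4.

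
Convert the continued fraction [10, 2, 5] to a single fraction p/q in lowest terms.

Using pₖ = aₖpₖ₋₁ + pₖ₋₂ and qₖ = aₖqₖ₋₁ + qₖ₋₂:
  k=0: a=10, p=10, q=1
  k=1: a=2, p=21, q=2
  k=2: a=5, p=115, q=11

115/11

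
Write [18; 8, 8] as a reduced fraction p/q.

Using pₖ = aₖpₖ₋₁ + pₖ₋₂ and qₖ = aₖqₖ₋₁ + qₖ₋₂:
  k=0: a=18, p=18, q=1
  k=1: a=8, p=145, q=8
  k=2: a=8, p=1178, q=65

1178/65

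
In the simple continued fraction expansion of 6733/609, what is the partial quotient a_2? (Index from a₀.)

6733 = 11·609 + 34   →  a_0 = 11
609 = 17·34 + 31   →  a_1 = 17
34 = 1·31 + 3   →  a_2 = 1

1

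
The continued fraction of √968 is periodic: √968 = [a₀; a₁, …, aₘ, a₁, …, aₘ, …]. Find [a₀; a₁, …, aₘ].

[31; 8, 1, 6, 1, 8, 62]

a₀ = ⌊√968⌋ = 31.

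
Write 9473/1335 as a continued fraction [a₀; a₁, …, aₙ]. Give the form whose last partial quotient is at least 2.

[7; 10, 2, 3, 18]

9473 = 7*1335 + 128
1335 = 10*128 + 55
128 = 2*55 + 18
55 = 3*18 + 1
18 = 18*1 + 0  (stop)
So 9473/1335 = [7; 10, 2, 3, 18].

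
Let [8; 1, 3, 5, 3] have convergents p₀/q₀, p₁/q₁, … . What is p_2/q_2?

Using pₖ = aₖpₖ₋₁ + pₖ₋₂, qₖ = aₖqₖ₋₁ + qₖ₋₂ (with p₋₁=1, p₋₂=0, q₋₁=0, q₋₂=1):
  k=0: a=8, p=8, q=1
  k=1: a=1, p=9, q=1
  k=2: a=3, p=35, q=4

35/4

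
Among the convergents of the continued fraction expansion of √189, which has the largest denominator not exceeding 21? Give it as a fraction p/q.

55/4

√189 = [13; 1, 2, 1, 26, …] (period length 4).
Convergents:
  p_0/q_0 = 13/1
  p_1/q_1 = 14/1
  p_2/q_2 = 41/3
  p_3/q_3 = 55/4
  p_4/q_4 = 1471/107
q_3 = 4 ≤ 21 < 107 = q_4, so the answer is 55/4.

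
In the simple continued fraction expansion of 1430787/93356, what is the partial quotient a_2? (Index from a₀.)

1430787 = 15·93356 + 30447   →  a_0 = 15
93356 = 3·30447 + 2015   →  a_1 = 3
30447 = 15·2015 + 222   →  a_2 = 15

15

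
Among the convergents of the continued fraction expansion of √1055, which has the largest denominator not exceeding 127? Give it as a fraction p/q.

√1055 = [32; 2, 12, 2, 64, …] (period length 4).
Convergents:
  p_0/q_0 = 32/1
  p_1/q_1 = 65/2
  p_2/q_2 = 812/25
  p_3/q_3 = 1689/52
  p_4/q_4 = 108908/3353
q_3 = 52 ≤ 127 < 3353 = q_4, so the answer is 1689/52.

1689/52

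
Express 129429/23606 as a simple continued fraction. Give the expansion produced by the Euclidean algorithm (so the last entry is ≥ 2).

129429 = 5×23606 + 11399
23606 = 2×11399 + 808
11399 = 14×808 + 87
808 = 9×87 + 25
87 = 3×25 + 12
25 = 2×12 + 1
12 = 12×1 + 0  (stop)
So 129429/23606 = [5; 2, 14, 9, 3, 2, 12].

[5; 2, 14, 9, 3, 2, 12]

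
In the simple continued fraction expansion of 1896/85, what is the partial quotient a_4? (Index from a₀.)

2

1896 = 22·85 + 26   →  a_0 = 22
85 = 3·26 + 7   →  a_1 = 3
26 = 3·7 + 5   →  a_2 = 3
7 = 1·5 + 2   →  a_3 = 1
5 = 2·2 + 1   →  a_4 = 2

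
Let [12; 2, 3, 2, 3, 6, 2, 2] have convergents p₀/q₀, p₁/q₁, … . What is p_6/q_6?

9290/747

Using pₖ = aₖpₖ₋₁ + pₖ₋₂, qₖ = aₖqₖ₋₁ + qₖ₋₂ (with p₋₁=1, p₋₂=0, q₋₁=0, q₋₂=1):
  k=0: a=12, p=12, q=1
  k=1: a=2, p=25, q=2
  k=2: a=3, p=87, q=7
  k=3: a=2, p=199, q=16
  k=4: a=3, p=684, q=55
  k=5: a=6, p=4303, q=346
  k=6: a=2, p=9290, q=747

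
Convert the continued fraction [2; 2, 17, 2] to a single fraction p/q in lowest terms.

Fold from the inside: start with 2/1.
  17 + 1/2 = 35/2
  2 + 2/35 = 72/35
  2 + 35/72 = 179/72

179/72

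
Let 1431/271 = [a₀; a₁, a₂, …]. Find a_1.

1431 = 5·271 + 76   →  a_0 = 5
271 = 3·76 + 43   →  a_1 = 3

3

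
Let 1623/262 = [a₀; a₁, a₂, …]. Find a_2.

7

1623 = 6·262 + 51   →  a_0 = 6
262 = 5·51 + 7   →  a_1 = 5
51 = 7·7 + 2   →  a_2 = 7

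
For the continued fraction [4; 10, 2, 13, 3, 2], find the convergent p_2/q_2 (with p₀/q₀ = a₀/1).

Using pₖ = aₖpₖ₋₁ + pₖ₋₂, qₖ = aₖqₖ₋₁ + qₖ₋₂ (with p₋₁=1, p₋₂=0, q₋₁=0, q₋₂=1):
  k=0: a=4, p=4, q=1
  k=1: a=10, p=41, q=10
  k=2: a=2, p=86, q=21

86/21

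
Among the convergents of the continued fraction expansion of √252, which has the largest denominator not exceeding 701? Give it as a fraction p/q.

4048/255

√252 = [15; 1, 6, 1, 30, …] (period length 4).
Convergents:
  p_0/q_0 = 15/1
  p_1/q_1 = 16/1
  p_2/q_2 = 111/7
  p_3/q_3 = 127/8
  p_4/q_4 = 3921/247
  p_5/q_5 = 4048/255
  p_6/q_6 = 28209/1777
q_5 = 255 ≤ 701 < 1777 = q_6, so the answer is 4048/255.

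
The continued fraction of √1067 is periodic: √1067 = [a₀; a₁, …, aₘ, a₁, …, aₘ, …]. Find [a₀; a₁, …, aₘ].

[32; 1, 1, 1, 64]

a₀ = ⌊√1067⌋ = 32.
With m₀=0, d₀=1 and mₖ₊₁ = dₖaₖ − mₖ, dₖ₊₁ = (n − mₖ₊₁²)/dₖ, aₖ₊₁ = ⌊(a₀+mₖ₊₁)/dₖ₊₁⌋:
  k=1: m=32, d=43, a=1
  k=2: m=11, d=22, a=1
  k=3: m=11, d=43, a=1
  k=4: m=32, d=1, a=64
d=1 and a=2a₀=64 at k=4, so the next step gives (m, d) = (32, 43) again — its k=1 value — and the period has length 4.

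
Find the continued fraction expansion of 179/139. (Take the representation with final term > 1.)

[1; 3, 2, 9, 2]

179 = 1×139 + 40
139 = 3×40 + 19
40 = 2×19 + 2
19 = 9×2 + 1
2 = 2×1 + 0  (stop)
So 179/139 = [1; 3, 2, 9, 2].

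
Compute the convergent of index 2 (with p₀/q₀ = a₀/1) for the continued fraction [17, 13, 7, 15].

Using pₖ = aₖpₖ₋₁ + pₖ₋₂, qₖ = aₖqₖ₋₁ + qₖ₋₂ (with p₋₁=1, p₋₂=0, q₋₁=0, q₋₂=1):
  k=0: a=17, p=17, q=1
  k=1: a=13, p=222, q=13
  k=2: a=7, p=1571, q=92

1571/92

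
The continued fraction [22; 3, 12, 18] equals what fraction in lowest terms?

14935/669

Using pₖ = aₖpₖ₋₁ + pₖ₋₂ and qₖ = aₖqₖ₋₁ + qₖ₋₂:
  k=0: a=22, p=22, q=1
  k=1: a=3, p=67, q=3
  k=2: a=12, p=826, q=37
  k=3: a=18, p=14935, q=669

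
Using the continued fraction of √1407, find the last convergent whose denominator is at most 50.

1838/49

√1407 = [37; 1, 1, 24, 1, 1, 74, …] (period length 6).
Convergents:
  p_0/q_0 = 37/1
  p_1/q_1 = 38/1
  p_2/q_2 = 75/2
  p_3/q_3 = 1838/49
  p_4/q_4 = 1913/51
q_3 = 49 ≤ 50 < 51 = q_4, so the answer is 1838/49.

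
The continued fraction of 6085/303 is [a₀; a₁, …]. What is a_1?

12

6085 = 20·303 + 25   →  a_0 = 20
303 = 12·25 + 3   →  a_1 = 12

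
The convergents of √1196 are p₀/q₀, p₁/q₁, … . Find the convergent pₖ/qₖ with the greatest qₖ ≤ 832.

√1196 = [34; 1, 1, 2, 1, 1, 68, …] (period length 6).
Convergents:
  p_0/q_0 = 34/1
  p_1/q_1 = 35/1
  p_2/q_2 = 69/2
  p_3/q_3 = 173/5
  p_4/q_4 = 242/7
  p_5/q_5 = 415/12
  p_6/q_6 = 28462/823
  p_7/q_7 = 28877/835
q_6 = 823 ≤ 832 < 835 = q_7, so the answer is 28462/823.

28462/823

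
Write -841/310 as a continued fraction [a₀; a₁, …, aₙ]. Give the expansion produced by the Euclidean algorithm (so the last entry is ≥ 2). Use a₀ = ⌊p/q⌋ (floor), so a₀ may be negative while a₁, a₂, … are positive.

-841 = -3·310 + 89
310 = 3·89 + 43
89 = 2·43 + 3
43 = 14·3 + 1
3 = 3·1 + 0  (stop)
So -841/310 = [-3; 3, 2, 14, 3].

[-3; 3, 2, 14, 3]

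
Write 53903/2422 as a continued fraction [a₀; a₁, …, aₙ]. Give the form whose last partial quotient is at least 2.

[22; 3, 1, 10, 2, 6, 4]

53903 = 22·2422 + 619
2422 = 3·619 + 565
619 = 1·565 + 54
565 = 10·54 + 25
54 = 2·25 + 4
25 = 6·4 + 1
4 = 4·1 + 0  (stop)
So 53903/2422 = [22; 3, 1, 10, 2, 6, 4].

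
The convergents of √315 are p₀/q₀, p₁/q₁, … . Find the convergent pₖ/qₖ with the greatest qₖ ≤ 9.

71/4

√315 = [17; 1, 2, 1, 34, …] (period length 4).
Convergents:
  p_0/q_0 = 17/1
  p_1/q_1 = 18/1
  p_2/q_2 = 53/3
  p_3/q_3 = 71/4
  p_4/q_4 = 2467/139
q_3 = 4 ≤ 9 < 139 = q_4, so the answer is 71/4.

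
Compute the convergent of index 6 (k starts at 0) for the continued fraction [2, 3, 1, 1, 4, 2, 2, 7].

397/174

Using pₖ = aₖpₖ₋₁ + pₖ₋₂, qₖ = aₖqₖ₋₁ + qₖ₋₂ (with p₋₁=1, p₋₂=0, q₋₁=0, q₋₂=1):
  k=0: a=2, p=2, q=1
  k=1: a=3, p=7, q=3
  k=2: a=1, p=9, q=4
  k=3: a=1, p=16, q=7
  k=4: a=4, p=73, q=32
  k=5: a=2, p=162, q=71
  k=6: a=2, p=397, q=174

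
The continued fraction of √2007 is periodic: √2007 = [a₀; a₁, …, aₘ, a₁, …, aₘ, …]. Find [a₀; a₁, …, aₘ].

a₀ = ⌊√2007⌋ = 44.
With m₀=0, d₀=1 and mₖ₊₁ = dₖaₖ − mₖ, dₖ₊₁ = (n − mₖ₊₁²)/dₖ, aₖ₊₁ = ⌊(a₀+mₖ₊₁)/dₖ₊₁⌋:
  k=1: m=44, d=71, a=1
  k=2: m=27, d=18, a=3
  k=3: m=27, d=71, a=1
  k=4: m=44, d=1, a=88
d=1 and a=2a₀=88 at k=4, so the next step gives (m, d) = (44, 71) again — its k=1 value — and the period has length 4.

[44; 1, 3, 1, 88]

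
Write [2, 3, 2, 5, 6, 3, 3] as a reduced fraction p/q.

Using pₖ = aₖpₖ₋₁ + pₖ₋₂ and qₖ = aₖqₖ₋₁ + qₖ₋₂:
  k=0: a=2, p=2, q=1
  k=1: a=3, p=7, q=3
  k=2: a=2, p=16, q=7
  k=3: a=5, p=87, q=38
  k=4: a=6, p=538, q=235
  k=5: a=3, p=1701, q=743
  k=6: a=3, p=5641, q=2464

5641/2464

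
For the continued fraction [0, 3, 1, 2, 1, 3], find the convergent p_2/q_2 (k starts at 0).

Using pₖ = aₖpₖ₋₁ + pₖ₋₂, qₖ = aₖqₖ₋₁ + qₖ₋₂ (with p₋₁=1, p₋₂=0, q₋₁=0, q₋₂=1):
  k=0: a=0, p=0, q=1
  k=1: a=3, p=1, q=3
  k=2: a=1, p=1, q=4

1/4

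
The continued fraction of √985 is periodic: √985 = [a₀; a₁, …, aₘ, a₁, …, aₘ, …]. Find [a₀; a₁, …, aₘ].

a₀ = ⌊√985⌋ = 31.
With m₀=0, d₀=1 and mₖ₊₁ = dₖaₖ − mₖ, dₖ₊₁ = (n − mₖ₊₁²)/dₖ, aₖ₊₁ = ⌊(a₀+mₖ₊₁)/dₖ₊₁⌋:
  k=1: m=31, d=24, a=2
  k=2: m=17, d=29, a=1
  k=3: m=12, d=29, a=1
  k=4: m=17, d=24, a=2
  k=5: m=31, d=1, a=62
d=1 and a=2a₀=62 at k=5, so the next step gives (m, d) = (31, 24) again — its k=1 value — and the period has length 5.

[31; 2, 1, 1, 2, 62]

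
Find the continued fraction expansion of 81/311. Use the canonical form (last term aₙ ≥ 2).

[0; 3, 1, 5, 4, 3]

81 = 0*311 + 81
311 = 3*81 + 68
81 = 1*68 + 13
68 = 5*13 + 3
13 = 4*3 + 1
3 = 3*1 + 0  (stop)
So 81/311 = [0; 3, 1, 5, 4, 3].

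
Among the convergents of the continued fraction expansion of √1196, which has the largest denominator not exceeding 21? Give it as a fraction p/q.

415/12

√1196 = [34; 1, 1, 2, 1, 1, 68, …] (period length 6).
Convergents:
  p_0/q_0 = 34/1
  p_1/q_1 = 35/1
  p_2/q_2 = 69/2
  p_3/q_3 = 173/5
  p_4/q_4 = 242/7
  p_5/q_5 = 415/12
  p_6/q_6 = 28462/823
q_5 = 12 ≤ 21 < 823 = q_6, so the answer is 415/12.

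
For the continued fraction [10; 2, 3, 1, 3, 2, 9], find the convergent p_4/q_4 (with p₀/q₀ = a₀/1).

355/34

Using pₖ = aₖpₖ₋₁ + pₖ₋₂, qₖ = aₖqₖ₋₁ + qₖ₋₂ (with p₋₁=1, p₋₂=0, q₋₁=0, q₋₂=1):
  k=0: a=10, p=10, q=1
  k=1: a=2, p=21, q=2
  k=2: a=3, p=73, q=7
  k=3: a=1, p=94, q=9
  k=4: a=3, p=355, q=34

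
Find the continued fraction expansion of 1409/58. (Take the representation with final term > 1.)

[24; 3, 2, 2, 3]

1409 = 24·58 + 17
58 = 3·17 + 7
17 = 2·7 + 3
7 = 2·3 + 1
3 = 3·1 + 0  (stop)
So 1409/58 = [24; 3, 2, 2, 3].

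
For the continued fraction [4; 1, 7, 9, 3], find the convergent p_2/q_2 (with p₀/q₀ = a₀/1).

Using pₖ = aₖpₖ₋₁ + pₖ₋₂, qₖ = aₖqₖ₋₁ + qₖ₋₂ (with p₋₁=1, p₋₂=0, q₋₁=0, q₋₂=1):
  k=0: a=4, p=4, q=1
  k=1: a=1, p=5, q=1
  k=2: a=7, p=39, q=8

39/8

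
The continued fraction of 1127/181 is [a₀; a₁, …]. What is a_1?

1127 = 6·181 + 41   →  a_0 = 6
181 = 4·41 + 17   →  a_1 = 4

4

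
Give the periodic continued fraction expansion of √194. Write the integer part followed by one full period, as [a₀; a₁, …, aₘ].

[13; 1, 12, 1, 26]

a₀ = ⌊√194⌋ = 13.
With m₀=0, d₀=1 and mₖ₊₁ = dₖaₖ − mₖ, dₖ₊₁ = (n − mₖ₊₁²)/dₖ, aₖ₊₁ = ⌊(a₀+mₖ₊₁)/dₖ₊₁⌋:
  k=1: m=13, d=25, a=1
  k=2: m=12, d=2, a=12
  k=3: m=12, d=25, a=1
  k=4: m=13, d=1, a=26
d=1 and a=2a₀=26 at k=4, so the next step gives (m, d) = (13, 25) again — its k=1 value — and the period has length 4.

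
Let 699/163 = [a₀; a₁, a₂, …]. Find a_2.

699 = 4·163 + 47   →  a_0 = 4
163 = 3·47 + 22   →  a_1 = 3
47 = 2·22 + 3   →  a_2 = 2

2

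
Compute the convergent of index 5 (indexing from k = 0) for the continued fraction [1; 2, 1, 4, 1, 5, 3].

134/99

Using pₖ = aₖpₖ₋₁ + pₖ₋₂, qₖ = aₖqₖ₋₁ + qₖ₋₂ (with p₋₁=1, p₋₂=0, q₋₁=0, q₋₂=1):
  k=0: a=1, p=1, q=1
  k=1: a=2, p=3, q=2
  k=2: a=1, p=4, q=3
  k=3: a=4, p=19, q=14
  k=4: a=1, p=23, q=17
  k=5: a=5, p=134, q=99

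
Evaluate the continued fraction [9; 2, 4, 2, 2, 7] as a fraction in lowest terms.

Using pₖ = aₖpₖ₋₁ + pₖ₋₂ and qₖ = aₖqₖ₋₁ + qₖ₋₂:
  k=0: a=9, p=9, q=1
  k=1: a=2, p=19, q=2
  k=2: a=4, p=85, q=9
  k=3: a=2, p=189, q=20
  k=4: a=2, p=463, q=49
  k=5: a=7, p=3430, q=363

3430/363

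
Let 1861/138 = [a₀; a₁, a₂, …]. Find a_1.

1861 = 13·138 + 67   →  a_0 = 13
138 = 2·67 + 4   →  a_1 = 2

2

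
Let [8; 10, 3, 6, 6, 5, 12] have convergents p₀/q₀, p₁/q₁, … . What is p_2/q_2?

Using pₖ = aₖpₖ₋₁ + pₖ₋₂, qₖ = aₖqₖ₋₁ + qₖ₋₂ (with p₋₁=1, p₋₂=0, q₋₁=0, q₋₂=1):
  k=0: a=8, p=8, q=1
  k=1: a=10, p=81, q=10
  k=2: a=3, p=251, q=31

251/31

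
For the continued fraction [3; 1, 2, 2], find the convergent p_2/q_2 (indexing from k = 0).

11/3

Using pₖ = aₖpₖ₋₁ + pₖ₋₂, qₖ = aₖqₖ₋₁ + qₖ₋₂ (with p₋₁=1, p₋₂=0, q₋₁=0, q₋₂=1):
  k=0: a=3, p=3, q=1
  k=1: a=1, p=4, q=1
  k=2: a=2, p=11, q=3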